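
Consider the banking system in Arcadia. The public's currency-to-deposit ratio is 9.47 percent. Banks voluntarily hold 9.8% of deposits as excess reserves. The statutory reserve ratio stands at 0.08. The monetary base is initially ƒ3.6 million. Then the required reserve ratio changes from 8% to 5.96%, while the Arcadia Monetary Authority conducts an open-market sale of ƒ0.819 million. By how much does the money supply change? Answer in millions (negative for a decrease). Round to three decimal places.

Before: m₁ = (1 + 0.0947) / (0.08 + 0.098 + 0.0947) ≈ 4.01430, MB₁ = 3.6, so M₁ = 4.01430 × 3.6 ≈ 14.4515 million.
After: m₂ = (1 + 0.0947) / (0.0596 + 0.098 + 0.0947) ≈ 4.33888, MB₂ = 3.6 − 0.819 = 2.781, so M₂ = 4.33888 × 2.781 ≈ 12.0664 million.
ΔM = M₂ − M₁ = 12.0664 − 14.4515 = -2.3851 million.

-2.385 million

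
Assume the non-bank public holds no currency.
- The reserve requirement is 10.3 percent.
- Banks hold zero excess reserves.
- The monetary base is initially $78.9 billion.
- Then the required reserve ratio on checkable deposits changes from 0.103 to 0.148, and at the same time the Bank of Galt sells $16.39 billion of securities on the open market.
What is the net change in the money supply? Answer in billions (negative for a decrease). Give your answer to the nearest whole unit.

-344 billion

Before: m₁ = 1 / (0.103) ≈ 9.7087, MB₁ = 78.9, so M₁ = 9.7087 × 78.9 ≈ 766.0164 billion.
After: m₂ = 1 / (0.148) ≈ 6.7568, MB₂ = 78.9 − 16.39 = 62.51, so M₂ = 6.7568 × 62.51 ≈ 422.3676 billion.
ΔM = M₂ − M₁ = 422.3676 − 766.0164 = -343.6488 billion.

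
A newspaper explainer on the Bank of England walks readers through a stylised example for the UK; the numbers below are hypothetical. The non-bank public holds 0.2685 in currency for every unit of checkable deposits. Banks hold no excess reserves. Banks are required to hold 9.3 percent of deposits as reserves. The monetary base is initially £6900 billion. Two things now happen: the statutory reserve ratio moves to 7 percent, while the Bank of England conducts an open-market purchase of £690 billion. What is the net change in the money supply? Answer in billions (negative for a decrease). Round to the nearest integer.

Before: m₁ = (1 + 0.2685) / (0.093 + 0.2685) ≈ 3.50899, MB₁ = 6900, so M₁ = 3.50899 × 6900 = 24212.031 billion.
After: m₂ = (1 + 0.2685) / (0.07 + 0.2685) ≈ 3.74742, MB₂ = 6900 + 690 = 7590, so M₂ = 3.74742 × 7590 = 28442.9178 billion.
ΔM = M₂ − M₁ = 28442.9178 − 24212.031 = 4230.8868 billion.

£4231 billion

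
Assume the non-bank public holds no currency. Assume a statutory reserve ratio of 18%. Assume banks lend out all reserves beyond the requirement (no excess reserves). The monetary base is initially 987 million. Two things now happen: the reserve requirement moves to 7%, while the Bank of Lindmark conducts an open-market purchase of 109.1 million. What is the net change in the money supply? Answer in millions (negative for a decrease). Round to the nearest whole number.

10175 million

Before: m₁ = 1 / (0.18) ≈ 5.55556, MB₁ = 987, so M₁ = 5.55556 × 987 ≈ 5483.3377 million.
After: m₂ = 1 / (0.07) ≈ 14.28571, MB₂ = 987 + 109.1 = 1096.1, so M₂ = 14.28571 × 1096.1 ≈ 15658.5667 million.
ΔM = M₂ − M₁ = 15658.5667 − 5483.3377 = 10175.229 million.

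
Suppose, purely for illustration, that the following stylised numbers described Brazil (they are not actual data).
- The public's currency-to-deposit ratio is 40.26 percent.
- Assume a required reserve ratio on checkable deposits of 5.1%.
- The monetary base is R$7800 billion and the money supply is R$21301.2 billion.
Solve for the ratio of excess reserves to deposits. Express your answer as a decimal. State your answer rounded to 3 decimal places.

Using m = M/MB = 21301.2/7800 ≈ 2.730923. Since m = (1 + c)/(c + rr + e), the denominator satisfies c + rr + e = (1 + c)/m = (1 + 0.4026) / 2.730923 ≈ 0.513599.
With c = 0.4026 and rr = 0.051, the ratio of excess reserves to deposits is 0.513599 − 0.4026 − 0.051 = 0.059999.

0.060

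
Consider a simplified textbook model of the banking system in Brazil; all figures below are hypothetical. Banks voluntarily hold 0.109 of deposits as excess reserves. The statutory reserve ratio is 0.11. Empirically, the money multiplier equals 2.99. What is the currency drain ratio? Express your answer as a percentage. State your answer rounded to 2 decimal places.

Using m = 2.99. From m = (1 + c)/(c + rr + e), rearranging gives 1 + c = m·(c + rr + e), so c·(1 − m) = m·(rr + e) − 1.
Hence c = [m·(rr + e) − 1]/(1 − m) = [2.99 × (0.11 + 0.109) − 1] / (1 − 2.99) ≈ 0.173462.

17.35%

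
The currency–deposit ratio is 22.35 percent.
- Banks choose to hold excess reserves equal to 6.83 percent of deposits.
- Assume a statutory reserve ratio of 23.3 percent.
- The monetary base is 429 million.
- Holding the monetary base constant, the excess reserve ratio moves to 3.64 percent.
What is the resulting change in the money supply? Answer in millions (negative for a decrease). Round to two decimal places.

Initially m₁ = (1 + 0.2235) / (0.233 + 0.0683 + 0.2235) ≈ 2.331364, so M₁ = 2.331364 × 429 ≈ 1000.1552 million.
After the change m₂ = (1 + 0.2235) / (0.233 + 0.0364 + 0.2235) ≈ 2.482248, so M₂ = 2.482248 × 429 ≈ 1064.8844 million.
ΔM = M₂ − M₁ = 1064.8844 − 1000.1552 = 64.7292 million.

64.73 million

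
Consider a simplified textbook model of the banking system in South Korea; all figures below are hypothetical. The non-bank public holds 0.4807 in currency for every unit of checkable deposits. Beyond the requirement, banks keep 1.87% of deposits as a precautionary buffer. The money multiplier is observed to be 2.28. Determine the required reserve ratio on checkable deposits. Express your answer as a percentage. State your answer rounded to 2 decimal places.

Using m = 2.28. Since m = (1 + c)/(c + rr + e), the denominator satisfies c + rr + e = (1 + c)/m = (1 + 0.4807) / 2.28 ≈ 0.649430.
With c = 0.4807 and e = 0.0187, the required reserve ratio on checkable deposits is 0.649430 − 0.4807 − 0.0187 = 0.15003.

15.00%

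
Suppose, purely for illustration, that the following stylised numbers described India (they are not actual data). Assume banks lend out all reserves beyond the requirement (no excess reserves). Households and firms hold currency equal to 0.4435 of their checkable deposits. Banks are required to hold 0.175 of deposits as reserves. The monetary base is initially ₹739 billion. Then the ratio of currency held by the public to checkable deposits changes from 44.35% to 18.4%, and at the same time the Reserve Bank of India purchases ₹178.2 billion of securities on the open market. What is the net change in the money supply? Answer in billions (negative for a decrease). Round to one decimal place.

₹1300.2 billion

Before: m₁ = (1 + 0.4435) / (0.175 + 0.4435) ≈ 2.33387, MB₁ = 739, so M₁ = 2.33387 × 739 ≈ 1724.7299 billion.
After: m₂ = (1 + 0.184) / (0.175 + 0.184) ≈ 3.29805, MB₂ = 739 + 178.2 = 917.2, so M₂ = 3.29805 × 917.2 ≈ 3024.9715 billion.
ΔM = M₂ − M₁ = 3024.9715 − 1724.7299 = 1300.2416 billion.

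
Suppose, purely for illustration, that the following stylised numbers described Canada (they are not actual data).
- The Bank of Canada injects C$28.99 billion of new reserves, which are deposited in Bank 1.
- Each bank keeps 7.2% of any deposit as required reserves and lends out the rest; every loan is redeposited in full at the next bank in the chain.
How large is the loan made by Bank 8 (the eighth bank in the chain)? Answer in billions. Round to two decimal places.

C$15.95 billion

Each bank lends a fraction (1 − rr) = 0.9280 of the deposit it receives, so Bank 8 receives 28.99·0.9280^7 and lends 28.99·0.9280^8 ≈ 15.9453 billion.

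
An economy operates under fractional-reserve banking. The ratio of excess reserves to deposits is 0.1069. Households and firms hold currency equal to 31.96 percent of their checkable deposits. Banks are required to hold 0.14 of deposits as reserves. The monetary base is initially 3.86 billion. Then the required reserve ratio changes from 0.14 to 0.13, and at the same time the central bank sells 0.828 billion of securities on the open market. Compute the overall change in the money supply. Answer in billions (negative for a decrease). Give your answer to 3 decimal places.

Before: m₁ = (1 + 0.3196) / (0.14 + 0.1069 + 0.3196) ≈ 2.32939, MB₁ = 3.86, so M₁ = 2.32939 × 3.86 ≈ 8.9914 billion.
After: m₂ = (1 + 0.3196) / (0.13 + 0.1069 + 0.3196) ≈ 2.37125, MB₂ = 3.86 − 0.828 = 3.032, so M₂ = 2.37125 × 3.032 ≈ 7.1896 billion.
ΔM = M₂ − M₁ = 7.1896 − 8.9914 = -1.8018 billion.

-1.802 billion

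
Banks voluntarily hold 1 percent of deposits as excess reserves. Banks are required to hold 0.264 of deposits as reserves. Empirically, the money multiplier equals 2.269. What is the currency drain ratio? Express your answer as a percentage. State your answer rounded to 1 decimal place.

Using m = 2.269. From m = (1 + c)/(c + rr + e), rearranging gives 1 + c = m·(c + rr + e), so c·(1 − m) = m·(rr + e) − 1.
Hence c = [m·(rr + e) − 1]/(1 − m) = [2.269 × (0.264 + 0.01) − 1] / (1 − 2.269) ≈ 0.298104.

29.8%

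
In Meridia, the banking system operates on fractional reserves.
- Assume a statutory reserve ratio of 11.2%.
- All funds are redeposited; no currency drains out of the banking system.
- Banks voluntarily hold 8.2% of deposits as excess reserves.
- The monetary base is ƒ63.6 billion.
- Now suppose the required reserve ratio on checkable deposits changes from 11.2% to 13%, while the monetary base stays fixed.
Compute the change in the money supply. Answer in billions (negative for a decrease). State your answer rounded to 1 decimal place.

Initially m₁ = 1 / (0.112 + 0.082) ≈ 5.1546, so M₁ = 5.1546 × 63.6 ≈ 327.8326 billion.
After the change m₂ = 1 / (0.13 + 0.082) ≈ 4.7170, so M₂ = 4.7170 × 63.6 = 300.0012 billion.
ΔM = M₂ − M₁ = 300.0012 − 327.8326 = -27.8314 billion.

-27.8 billion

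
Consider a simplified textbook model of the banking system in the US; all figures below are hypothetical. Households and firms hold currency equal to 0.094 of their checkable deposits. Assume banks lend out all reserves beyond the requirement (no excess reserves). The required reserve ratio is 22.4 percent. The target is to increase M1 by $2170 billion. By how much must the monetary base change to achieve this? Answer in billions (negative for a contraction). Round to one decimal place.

$630.8 billion

The money multiplier is m = (1 + c) / (rr + c) = (1 + 0.094) / (0.224 + 0.094) ≈ 3.440252.
ΔMB = ΔM / m = (+2170) / 3.440252 ≈ 630.7677 billion.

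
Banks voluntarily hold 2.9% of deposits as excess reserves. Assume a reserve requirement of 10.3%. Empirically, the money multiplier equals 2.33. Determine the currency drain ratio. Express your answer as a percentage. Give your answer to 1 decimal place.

Using m = 2.33. From m = (1 + c)/(c + rr + e), rearranging gives 1 + c = m·(c + rr + e), so c·(1 − m) = m·(rr + e) − 1.
Hence c = [m·(rr + e) − 1]/(1 − m) = [2.33 × (0.103 + 0.029) − 1] / (1 − 2.33) ≈ 0.520632.

52.1%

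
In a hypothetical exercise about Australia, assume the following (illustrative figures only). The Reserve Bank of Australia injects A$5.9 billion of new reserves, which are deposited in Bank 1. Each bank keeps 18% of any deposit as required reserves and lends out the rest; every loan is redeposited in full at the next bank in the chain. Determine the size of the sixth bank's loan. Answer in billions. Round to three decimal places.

A$1.794 billion

Each bank lends a fraction (1 − rr) = 0.8200 of the deposit it receives, so Bank 6 receives 5.9·0.8200^5 and lends 5.9·0.8200^6 ≈ 1.7936 billion.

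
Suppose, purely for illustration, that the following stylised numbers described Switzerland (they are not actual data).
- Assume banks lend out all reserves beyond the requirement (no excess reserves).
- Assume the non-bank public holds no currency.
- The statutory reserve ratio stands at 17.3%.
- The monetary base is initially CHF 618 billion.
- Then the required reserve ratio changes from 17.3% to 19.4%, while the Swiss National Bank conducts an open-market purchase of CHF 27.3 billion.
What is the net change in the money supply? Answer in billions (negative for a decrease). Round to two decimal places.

Before: m₁ = 1 / (0.173) ≈ 5.780347, MB₁ = 618, so M₁ = 5.780347 × 618 ≈ 3572.2544 billion.
After: m₂ = 1 / (0.194) ≈ 5.154639, MB₂ = 618 + 27.3 = 645.3, so M₂ = 5.154639 × 645.3 ≈ 3326.2885 billion.
ΔM = M₂ − M₁ = 3326.2885 − 3572.2544 = -245.9659 billion.

-245.97 billion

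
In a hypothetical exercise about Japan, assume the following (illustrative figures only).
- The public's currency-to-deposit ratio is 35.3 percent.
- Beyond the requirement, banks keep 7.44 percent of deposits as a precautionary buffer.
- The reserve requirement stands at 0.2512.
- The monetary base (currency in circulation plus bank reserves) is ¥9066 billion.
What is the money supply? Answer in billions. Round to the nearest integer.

The money multiplier is m = (1 + c) / (rr + e + c) = (1 + 0.353) / (0.2512 + 0.0744 + 0.353) ≈ 1.99381.
So M = m × MB = 1.99381 × 9066 ≈ 18075.8815 billion.

¥18076 billion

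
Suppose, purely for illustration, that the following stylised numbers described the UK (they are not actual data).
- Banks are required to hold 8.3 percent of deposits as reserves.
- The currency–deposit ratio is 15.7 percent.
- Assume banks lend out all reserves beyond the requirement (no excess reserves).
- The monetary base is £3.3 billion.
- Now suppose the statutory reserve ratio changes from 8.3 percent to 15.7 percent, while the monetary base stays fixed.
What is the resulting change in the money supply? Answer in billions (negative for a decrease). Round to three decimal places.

-3.749 billion

Initially m₁ = (1 + 0.157) / (0.083 + 0.157) ≈ 4.82083, so M₁ = 4.82083 × 3.3 ≈ 15.9087 billion.
After the change m₂ = (1 + 0.157) / (0.157 + 0.157) ≈ 3.68471, so M₂ = 3.68471 × 3.3 ≈ 12.1595 billion.
ΔM = M₂ − M₁ = 12.1595 − 15.9087 = -3.7492 billion.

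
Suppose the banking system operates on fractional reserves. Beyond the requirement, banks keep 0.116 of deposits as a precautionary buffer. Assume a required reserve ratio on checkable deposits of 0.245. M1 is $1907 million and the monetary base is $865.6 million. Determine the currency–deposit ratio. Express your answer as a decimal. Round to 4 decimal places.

Using m = M/MB = 1907/865.6 ≈ 2.203096. From m = (1 + c)/(c + rr + e), rearranging gives 1 + c = m·(c + rr + e), so c·(1 − m) = m·(rr + e) − 1.
Hence c = [m·(rr + e) − 1]/(1 − m) = [2.203096 × (0.245 + 0.116) − 1] / (1 − 2.203096) ≈ 0.170130.

0.1701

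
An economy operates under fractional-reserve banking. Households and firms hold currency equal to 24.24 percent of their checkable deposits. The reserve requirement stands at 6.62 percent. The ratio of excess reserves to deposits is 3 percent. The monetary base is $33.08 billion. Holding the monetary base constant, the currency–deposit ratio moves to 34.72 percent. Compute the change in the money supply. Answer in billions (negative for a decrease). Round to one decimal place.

Initially m₁ = (1 + 0.2424) / (0.0662 + 0.03 + 0.2424) ≈ 3.6692, so M₁ = 3.6692 × 33.08 ≈ 121.3771 billion.
After the change m₂ = (1 + 0.3472) / (0.0662 + 0.03 + 0.3472) ≈ 3.0383, so M₂ = 3.0383 × 33.08 ≈ 100.507 billion.
ΔM = M₂ − M₁ = 100.507 − 121.3771 = -20.8701 billion.

-20.9 billion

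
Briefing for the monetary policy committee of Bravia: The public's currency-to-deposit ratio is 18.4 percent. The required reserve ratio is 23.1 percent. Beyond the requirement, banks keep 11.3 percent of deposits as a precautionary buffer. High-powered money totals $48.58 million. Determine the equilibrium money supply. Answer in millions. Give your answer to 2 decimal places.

$108.94 million

The money multiplier is m = (1 + c) / (rr + e + c) = (1 + 0.184) / (0.231 + 0.113 + 0.184) ≈ 2.24242.
So M = m × MB = 2.24242 × 48.58 ≈ 108.9368 million.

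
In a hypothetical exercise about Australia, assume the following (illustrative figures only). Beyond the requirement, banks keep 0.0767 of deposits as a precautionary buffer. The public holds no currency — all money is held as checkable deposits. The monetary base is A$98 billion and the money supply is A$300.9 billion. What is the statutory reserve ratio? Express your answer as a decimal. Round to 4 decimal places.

Using m = M/MB = 300.9/98 ≈ 3.070408. Since m = (1 + c)/(c + rr + e), the denominator satisfies c + rr + e = (1 + c)/m = (1 + 0) / 3.070408 ≈ 0.325690.
With c = 0 and e = 0.0767, the statutory reserve ratio is 0.325690 − 0 − 0.0767 = 0.24899.

0.2490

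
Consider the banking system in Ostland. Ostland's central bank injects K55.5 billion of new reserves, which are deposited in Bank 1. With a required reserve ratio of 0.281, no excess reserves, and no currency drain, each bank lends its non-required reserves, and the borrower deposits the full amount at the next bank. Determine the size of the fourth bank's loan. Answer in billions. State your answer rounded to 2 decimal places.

K14.83 billion

Each bank lends a fraction (1 − rr) = 0.7190 of the deposit it receives, so Bank 4 receives 55.5·0.7190^3 and lends 55.5·0.7190^4 ≈ 14.8323 billion.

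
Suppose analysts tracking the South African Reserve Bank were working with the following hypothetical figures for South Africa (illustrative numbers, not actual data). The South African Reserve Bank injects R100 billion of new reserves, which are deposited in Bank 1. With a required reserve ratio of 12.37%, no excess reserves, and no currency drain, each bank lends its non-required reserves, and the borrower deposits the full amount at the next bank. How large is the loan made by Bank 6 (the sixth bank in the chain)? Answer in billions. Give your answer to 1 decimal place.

Each bank lends a fraction (1 − rr) = 0.8763 of the deposit it receives, so Bank 6 receives 100·0.8763^5 and lends 100·0.8763^6 ≈ 45.2811 billion.

R45.3 billion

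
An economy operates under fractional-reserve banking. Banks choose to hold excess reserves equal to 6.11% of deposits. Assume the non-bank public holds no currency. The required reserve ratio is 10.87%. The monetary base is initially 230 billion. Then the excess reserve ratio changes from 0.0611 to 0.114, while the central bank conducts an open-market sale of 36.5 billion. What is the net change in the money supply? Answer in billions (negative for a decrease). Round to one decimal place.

Before: m₁ = 1 / (0.1087 + 0.0611) ≈ 5.88928, MB₁ = 230, so M₁ = 5.88928 × 230 = 1354.5344 billion.
After: m₂ = 1 / (0.1087 + 0.114) ≈ 4.49035, MB₂ = 230 − 36.5 = 193.5, so M₂ = 4.49035 × 193.5 ≈ 868.8827 billion.
ΔM = M₂ − M₁ = 868.8827 − 1354.5344 = -485.6517 billion.

-485.7 billion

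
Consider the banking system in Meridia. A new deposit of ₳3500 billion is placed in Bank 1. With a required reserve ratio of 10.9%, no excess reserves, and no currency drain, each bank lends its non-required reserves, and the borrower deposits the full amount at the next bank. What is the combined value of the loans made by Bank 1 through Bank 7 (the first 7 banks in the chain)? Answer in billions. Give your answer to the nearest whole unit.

₳15856 billion

Bank i lends (1 − rr)^i of the original deposit: Bank 1 lends 3500·0.8910 = 3118.5000, Bank 2 lends 3500·0.8910² = 2778.5835, and so on.
Summing a geometric series: total = 3500·[0.8910·(1 − 0.8910^7) / (1 − 0.8910)] ≈ 15855.5994 billion.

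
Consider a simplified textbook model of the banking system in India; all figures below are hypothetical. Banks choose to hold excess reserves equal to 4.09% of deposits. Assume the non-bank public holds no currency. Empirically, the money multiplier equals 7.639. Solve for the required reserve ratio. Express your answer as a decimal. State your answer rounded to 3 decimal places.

0.090

Using m = 7.639. Since m = (1 + c)/(c + rr + e), the denominator satisfies c + rr + e = (1 + c)/m = (1 + 0) / 7.639 ≈ 0.130907.
With c = 0 and e = 0.0409, the required reserve ratio is 0.130907 − 0 − 0.0409 = 0.090007.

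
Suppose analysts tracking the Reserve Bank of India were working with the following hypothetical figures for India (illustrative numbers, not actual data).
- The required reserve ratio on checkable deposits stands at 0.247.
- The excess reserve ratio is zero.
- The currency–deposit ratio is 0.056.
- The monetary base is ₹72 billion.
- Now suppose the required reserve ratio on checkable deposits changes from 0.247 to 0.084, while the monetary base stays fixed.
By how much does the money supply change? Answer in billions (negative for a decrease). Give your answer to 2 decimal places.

₹292.16 billion

Initially m₁ = (1 + 0.056) / (0.247 + 0.056) ≈ 3.48515, so M₁ = 3.48515 × 72 = 250.9308 billion.
After the change m₂ = (1 + 0.056) / (0.084 + 0.056) ≈ 7.54286, so M₂ = 7.54286 × 72 ≈ 543.0859 billion.
ΔM = M₂ − M₁ = 543.0859 − 250.9308 = 292.1551 billion.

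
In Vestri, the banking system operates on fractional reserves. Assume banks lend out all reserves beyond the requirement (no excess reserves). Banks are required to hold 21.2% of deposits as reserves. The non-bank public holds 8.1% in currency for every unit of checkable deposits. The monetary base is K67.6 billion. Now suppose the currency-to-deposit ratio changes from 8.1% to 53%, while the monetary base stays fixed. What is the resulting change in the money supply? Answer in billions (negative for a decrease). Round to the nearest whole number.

Initially m₁ = (1 + 0.081) / (0.212 + 0.081) ≈ 3.6894, so M₁ = 3.6894 × 67.6 ≈ 249.4034 billion.
After the change m₂ = (1 + 0.53) / (0.212 + 0.53) ≈ 2.0620, so M₂ = 2.0620 × 67.6 = 139.3912 billion.
ΔM = M₂ − M₁ = 139.3912 − 249.4034 = -110.0122 billion.

-110 billion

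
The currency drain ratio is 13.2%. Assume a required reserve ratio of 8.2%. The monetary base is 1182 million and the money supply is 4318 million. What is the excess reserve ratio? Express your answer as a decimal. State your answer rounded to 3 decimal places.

Using m = M/MB = 4318/1182 ≈ 3.653130. Since m = (1 + c)/(c + rr + e), the denominator satisfies c + rr + e = (1 + c)/m = (1 + 0.132) / 3.653130 ≈ 0.309871.
With c = 0.132 and rr = 0.082, the excess reserve ratio is 0.309871 − 0.132 − 0.082 = 0.095871.

0.096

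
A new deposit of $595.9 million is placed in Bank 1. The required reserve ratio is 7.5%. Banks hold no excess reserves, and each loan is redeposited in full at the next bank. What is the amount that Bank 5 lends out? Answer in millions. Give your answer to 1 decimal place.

Each bank lends a fraction (1 − rr) = 0.9250 of the deposit it receives, so Bank 5 receives 595.9·0.9250^4 and lends 595.9·0.9250^5 ≈ 403.5358 million.

$403.5 million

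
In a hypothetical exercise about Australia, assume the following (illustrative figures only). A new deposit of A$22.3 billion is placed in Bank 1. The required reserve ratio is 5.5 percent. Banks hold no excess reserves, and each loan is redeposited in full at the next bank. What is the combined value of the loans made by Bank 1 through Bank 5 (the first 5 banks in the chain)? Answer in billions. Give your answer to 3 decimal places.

A$94.397 billion

Bank i lends (1 − rr)^i of the original deposit: Bank 1 lends 22.3·0.9450 = 21.0735, Bank 2 lends 22.3·0.9450² ≈ 19.9145, and so on.
Summing a geometric series: total = 22.3·[0.9450·(1 − 0.9450^5) / (1 − 0.9450)] ≈ 94.3972 billion.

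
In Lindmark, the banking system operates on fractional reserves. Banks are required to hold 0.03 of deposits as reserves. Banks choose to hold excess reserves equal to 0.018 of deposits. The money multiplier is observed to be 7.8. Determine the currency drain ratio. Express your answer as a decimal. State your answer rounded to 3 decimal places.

Using m = 7.8. From m = (1 + c)/(c + rr + e), rearranging gives 1 + c = m·(c + rr + e), so c·(1 − m) = m·(rr + e) − 1.
Hence c = [m·(rr + e) − 1]/(1 − m) = [7.8 × (0.03 + 0.018) − 1] / (1 − 7.8) = 0.092000.

0.092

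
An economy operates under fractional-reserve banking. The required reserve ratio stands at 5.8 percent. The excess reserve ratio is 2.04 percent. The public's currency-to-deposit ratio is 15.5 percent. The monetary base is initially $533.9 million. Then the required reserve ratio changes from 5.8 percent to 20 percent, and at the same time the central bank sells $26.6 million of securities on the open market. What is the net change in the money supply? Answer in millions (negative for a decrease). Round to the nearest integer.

Before: m₁ = (1 + 0.155) / (0.058 + 0.0204 + 0.155) ≈ 4.9486, MB₁ = 533.9, so M₁ = 4.9486 × 533.9 ≈ 2642.0575 million.
After: m₂ = (1 + 0.155) / (0.2 + 0.0204 + 0.155) ≈ 3.0767, MB₂ = 533.9 − 26.6 = 507.3, so M₂ = 3.0767 × 507.3 ≈ 1560.8099 million.
ΔM = M₂ − M₁ = 1560.8099 − 2642.0575 = -1081.2476 million.

-1081 million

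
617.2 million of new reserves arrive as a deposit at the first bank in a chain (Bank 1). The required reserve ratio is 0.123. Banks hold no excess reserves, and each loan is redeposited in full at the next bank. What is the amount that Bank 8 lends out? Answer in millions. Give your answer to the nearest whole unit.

Each bank lends a fraction (1 − rr) = 0.8770 of the deposit it receives, so Bank 8 receives 617.2·0.8770^7 and lends 617.2·0.8770^8 ≈ 215.9845 million.

216 million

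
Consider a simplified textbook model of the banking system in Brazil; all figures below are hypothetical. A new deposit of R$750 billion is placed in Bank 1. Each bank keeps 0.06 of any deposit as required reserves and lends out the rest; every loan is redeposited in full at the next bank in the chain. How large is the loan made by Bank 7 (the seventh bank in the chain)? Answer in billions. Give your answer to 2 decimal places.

R$486.36 billion

Each bank lends a fraction (1 − rr) = 0.9400 of the deposit it receives, so Bank 7 receives 750·0.9400^6 and lends 750·0.9400^7 ≈ 486.3582 billion.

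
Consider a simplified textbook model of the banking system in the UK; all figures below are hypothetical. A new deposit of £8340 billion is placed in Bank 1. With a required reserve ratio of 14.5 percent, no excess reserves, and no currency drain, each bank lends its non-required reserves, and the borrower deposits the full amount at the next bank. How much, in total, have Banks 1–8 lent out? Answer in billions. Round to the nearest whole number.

£35133 billion

Bank i lends (1 − rr)^i of the original deposit: Bank 1 lends 8340·0.8550 = 7130.7000, Bank 2 lends 8340·0.8550² = 6096.7485, and so on.
Summing a geometric series: total = 8340·[0.8550·(1 − 0.8550^8) / (1 − 0.8550)] ≈ 35133.1683 billion.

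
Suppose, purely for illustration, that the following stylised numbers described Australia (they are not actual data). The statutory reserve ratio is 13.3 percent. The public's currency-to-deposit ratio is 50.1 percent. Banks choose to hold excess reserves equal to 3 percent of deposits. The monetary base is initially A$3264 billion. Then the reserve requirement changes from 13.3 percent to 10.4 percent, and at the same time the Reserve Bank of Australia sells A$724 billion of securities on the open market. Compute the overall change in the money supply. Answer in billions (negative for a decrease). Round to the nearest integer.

-1374 billion

Before: m₁ = (1 + 0.501) / (0.133 + 0.03 + 0.501) ≈ 2.26054, MB₁ = 3264, so M₁ = 2.26054 × 3264 ≈ 7378.4026 billion.
After: m₂ = (1 + 0.501) / (0.104 + 0.03 + 0.501) ≈ 2.36378, MB₂ = 3264 − 724 = 2540, so M₂ = 2.36378 × 2540 = 6004.0012 billion.
ΔM = M₂ − M₁ = 6004.0012 − 7378.4026 = -1374.4014 billion.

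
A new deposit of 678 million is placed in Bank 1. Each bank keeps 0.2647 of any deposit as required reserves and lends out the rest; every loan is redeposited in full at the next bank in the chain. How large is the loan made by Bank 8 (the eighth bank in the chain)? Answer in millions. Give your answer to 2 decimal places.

57.94 million

Each bank lends a fraction (1 − rr) = 0.7353 of the deposit it receives, so Bank 8 receives 678·0.7353^7 and lends 678·0.7353^8 ≈ 57.9357 million.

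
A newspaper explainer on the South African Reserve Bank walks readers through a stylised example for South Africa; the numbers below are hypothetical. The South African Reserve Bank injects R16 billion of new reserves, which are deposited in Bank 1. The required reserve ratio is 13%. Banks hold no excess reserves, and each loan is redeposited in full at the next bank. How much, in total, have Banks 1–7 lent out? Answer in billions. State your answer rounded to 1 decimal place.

Bank i lends (1 − rr)^i of the original deposit: Bank 1 lends 16·0.8700 = 13.9200, Bank 2 lends 16·0.8700² = 12.1104, and so on.
Summing a geometric series: total = 16·[0.8700·(1 − 0.8700^7) / (1 − 0.8700)] ≈ 66.6816 billion.

R66.7 billion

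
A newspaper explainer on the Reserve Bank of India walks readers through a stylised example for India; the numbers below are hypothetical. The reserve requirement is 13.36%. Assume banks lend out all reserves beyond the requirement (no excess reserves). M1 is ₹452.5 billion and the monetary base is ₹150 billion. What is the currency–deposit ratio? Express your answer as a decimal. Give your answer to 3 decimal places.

Using m = M/MB = 452.5/150 ≈ 3.016667. From m = (1 + c)/(c + rr + e), rearranging gives 1 + c = m·(c + rr + e), so c·(1 − m) = m·(rr + e) − 1.
Hence c = [m·(rr + e) − 1]/(1 − m) = [3.016667 × (0.1336 + 0) − 1] / (1 − 3.016667) ≈ 0.296020.

0.296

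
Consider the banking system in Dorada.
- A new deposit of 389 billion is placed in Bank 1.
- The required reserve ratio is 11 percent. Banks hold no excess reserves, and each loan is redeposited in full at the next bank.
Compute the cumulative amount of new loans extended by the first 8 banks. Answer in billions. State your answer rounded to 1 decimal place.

1908.4 billion

Bank i lends (1 − rr)^i of the original deposit: Bank 1 lends 389·0.8900 = 346.2100, Bank 2 lends 389·0.8900² = 308.1269, and so on.
Summing a geometric series: total = 389·[0.8900·(1 − 0.8900^8) / (1 − 0.8900)] ≈ 1908.3760 billion.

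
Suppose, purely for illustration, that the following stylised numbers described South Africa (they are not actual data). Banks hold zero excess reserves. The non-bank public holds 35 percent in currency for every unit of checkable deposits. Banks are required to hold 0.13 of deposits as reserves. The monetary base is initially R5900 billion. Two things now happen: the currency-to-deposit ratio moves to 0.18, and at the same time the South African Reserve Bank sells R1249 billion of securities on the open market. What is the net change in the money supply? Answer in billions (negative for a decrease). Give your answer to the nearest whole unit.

Before: m₁ = (1 + 0.35) / (0.13 + 0.35) = 2.81250, MB₁ = 5900, so M₁ = 2.81250 × 5900 = 16593.75 billion.
After: m₂ = (1 + 0.18) / (0.13 + 0.18) ≈ 3.80645, MB₂ = 5900 − 1249 = 4651, so M₂ = 3.80645 × 4651 ≈ 17703.799 billion.
ΔM = M₂ − M₁ = 17703.799 − 16593.75 = 1110.049 billion.

R1110 billion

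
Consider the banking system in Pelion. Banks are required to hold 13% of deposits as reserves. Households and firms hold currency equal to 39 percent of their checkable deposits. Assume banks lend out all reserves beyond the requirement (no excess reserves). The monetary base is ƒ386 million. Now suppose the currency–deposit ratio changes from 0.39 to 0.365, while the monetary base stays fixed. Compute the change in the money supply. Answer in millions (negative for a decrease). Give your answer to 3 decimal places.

Initially m₁ = (1 + 0.39) / (0.13 + 0.39) ≈ 2.6730769, so M₁ = 2.6730769 × 386 ≈ 1031.8077 million.
After the change m₂ = (1 + 0.365) / (0.13 + 0.365) ≈ 2.7575758, so M₂ = 2.7575758 × 386 ≈ 1064.4243 million.
ΔM = M₂ − M₁ = 1064.4243 − 1031.8077 = 32.6166 million.

ƒ32.617 million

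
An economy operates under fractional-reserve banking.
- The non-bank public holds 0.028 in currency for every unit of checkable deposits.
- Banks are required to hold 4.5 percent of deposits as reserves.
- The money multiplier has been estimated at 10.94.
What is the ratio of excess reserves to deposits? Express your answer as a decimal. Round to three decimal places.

0.021

Using m = 10.94. Since m = (1 + c)/(c + rr + e), the denominator satisfies c + rr + e = (1 + c)/m = (1 + 0.028) / 10.94 ≈ 0.093967.
With c = 0.028 and rr = 0.045, the ratio of excess reserves to deposits is 0.093967 − 0.028 − 0.045 = 0.020967.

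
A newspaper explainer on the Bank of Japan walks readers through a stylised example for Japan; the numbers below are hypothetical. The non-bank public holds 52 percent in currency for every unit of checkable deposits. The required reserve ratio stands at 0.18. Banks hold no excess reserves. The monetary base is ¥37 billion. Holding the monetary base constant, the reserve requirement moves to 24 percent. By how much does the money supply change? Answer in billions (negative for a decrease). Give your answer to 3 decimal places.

-6.343 billion

Initially m₁ = (1 + 0.52) / (0.18 + 0.52) ≈ 2.171429, so M₁ = 2.171429 × 37 ≈ 80.3429 billion.
After the change m₂ = (1 + 0.52) / (0.24 + 0.52) = 2, so M₂ = 2 × 37 = 74 billion.
ΔM = M₂ − M₁ = 74 − 80.3429 = -6.3429 billion.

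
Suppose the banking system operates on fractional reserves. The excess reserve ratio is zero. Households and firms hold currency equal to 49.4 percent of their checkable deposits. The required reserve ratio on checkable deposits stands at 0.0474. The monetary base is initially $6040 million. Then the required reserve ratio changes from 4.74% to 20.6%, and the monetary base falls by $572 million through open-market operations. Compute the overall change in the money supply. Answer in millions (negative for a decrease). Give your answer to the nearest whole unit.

-4997 million

Before: m₁ = (1 + 0.494) / (0.0474 + 0.494) ≈ 2.75951, MB₁ = 6040, so M₁ = 2.75951 × 6040 = 16667.4404 million.
After: m₂ = (1 + 0.494) / (0.206 + 0.494) ≈ 2.13429, MB₂ = 6040 − 572 = 5468, so M₂ = 2.13429 × 5468 ≈ 11670.2977 million.
ΔM = M₂ − M₁ = 11670.2977 − 16667.4404 = -4997.1427 million.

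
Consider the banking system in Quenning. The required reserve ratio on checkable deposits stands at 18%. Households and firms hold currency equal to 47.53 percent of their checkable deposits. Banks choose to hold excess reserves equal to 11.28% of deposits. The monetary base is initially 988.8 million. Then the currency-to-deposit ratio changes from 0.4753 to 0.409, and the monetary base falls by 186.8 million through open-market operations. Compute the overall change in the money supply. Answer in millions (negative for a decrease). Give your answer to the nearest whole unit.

Before: m₁ = (1 + 0.4753) / (0.18 + 0.1128 + 0.4753) ≈ 1.9207, MB₁ = 988.8, so M₁ = 1.9207 × 988.8 ≈ 1899.1882 million.
After: m₂ = (1 + 0.409) / (0.18 + 0.1128 + 0.409) ≈ 2.0077, MB₂ = 988.8 − 186.8 = 802, so M₂ = 2.0077 × 802 = 1610.1754 million.
ΔM = M₂ − M₁ = 1610.1754 − 1899.1882 = -289.0128 million.

-289 million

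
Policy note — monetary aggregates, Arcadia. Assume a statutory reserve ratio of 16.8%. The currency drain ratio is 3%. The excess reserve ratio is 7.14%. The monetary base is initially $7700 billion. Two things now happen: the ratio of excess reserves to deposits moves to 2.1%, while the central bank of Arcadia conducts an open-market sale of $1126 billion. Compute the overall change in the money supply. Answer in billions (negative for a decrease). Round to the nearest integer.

Before: m₁ = (1 + 0.03) / (0.168 + 0.0714 + 0.03) ≈ 3.82331, MB₁ = 7700, so M₁ = 3.82331 × 7700 = 29439.487 billion.
After: m₂ = (1 + 0.03) / (0.168 + 0.021 + 0.03) ≈ 4.70320, MB₂ = 7700 − 1126 = 6574, so M₂ = 4.70320 × 6574 = 30918.8368 billion.
ΔM = M₂ − M₁ = 30918.8368 − 29439.487 = 1479.3498 billion.

$1479 billion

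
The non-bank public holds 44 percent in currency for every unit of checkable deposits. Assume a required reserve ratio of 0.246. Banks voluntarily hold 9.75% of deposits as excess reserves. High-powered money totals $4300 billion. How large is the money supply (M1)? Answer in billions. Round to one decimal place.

$7903.0 billion

The money multiplier is m = (1 + c) / (rr + e + c) = (1 + 0.44) / (0.246 + 0.0975 + 0.44) ≈ 1.837907.
So M = m × MB = 1.837907 × 4300 = 7903.0001 billion.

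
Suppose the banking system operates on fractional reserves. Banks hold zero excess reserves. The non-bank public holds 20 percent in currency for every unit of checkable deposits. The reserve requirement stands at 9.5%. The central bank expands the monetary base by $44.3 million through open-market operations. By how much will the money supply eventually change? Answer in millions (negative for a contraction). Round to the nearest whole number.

The money multiplier is m = (1 + c) / (rr + c) = (1 + 0.2) / (0.095 + 0.2) ≈ 4.0678.
The purchase adds 44.3 million of base, so ΔM = m × ΔMB = 4.0678 × (+44.3) ≈ 180.2035 million.

$180 million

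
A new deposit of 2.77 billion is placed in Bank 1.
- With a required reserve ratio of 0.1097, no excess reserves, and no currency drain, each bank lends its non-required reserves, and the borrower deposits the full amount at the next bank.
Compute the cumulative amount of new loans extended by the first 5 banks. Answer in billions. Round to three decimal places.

Bank i lends (1 − rr)^i of the original deposit: Bank 1 lends 2.77·0.8903 ≈ 2.4661, Bank 2 lends 2.77·0.8903² ≈ 2.1956, and so on.
Summing a geometric series: total = 2.77·[0.8903·(1 − 0.8903^5) / (1 − 0.8903)] ≈ 9.9062 billion.

9.906 billion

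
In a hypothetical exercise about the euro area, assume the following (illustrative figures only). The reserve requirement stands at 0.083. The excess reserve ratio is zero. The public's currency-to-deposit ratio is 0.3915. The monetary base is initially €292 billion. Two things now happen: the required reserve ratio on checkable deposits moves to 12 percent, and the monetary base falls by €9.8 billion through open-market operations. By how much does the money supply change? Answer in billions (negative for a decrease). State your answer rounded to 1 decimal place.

Before: m₁ = (1 + 0.3915) / (0.083 + 0.3915) ≈ 2.93256, MB₁ = 292, so M₁ = 2.93256 × 292 ≈ 856.3075 billion.
After: m₂ = (1 + 0.3915) / (0.12 + 0.3915) ≈ 2.72043, MB₂ = 292 − 9.8 = 282.2, so M₂ = 2.72043 × 282.2 ≈ 767.7053 billion.
ΔM = M₂ − M₁ = 767.7053 − 856.3075 = -88.6022 billion.

-88.6 billion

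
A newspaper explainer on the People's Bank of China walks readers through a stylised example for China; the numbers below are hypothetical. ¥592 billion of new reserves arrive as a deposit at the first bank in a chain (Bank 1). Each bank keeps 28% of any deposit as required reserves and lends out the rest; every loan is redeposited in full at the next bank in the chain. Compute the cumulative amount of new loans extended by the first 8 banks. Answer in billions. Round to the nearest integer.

¥1412 billion

Bank i lends (1 − rr)^i of the original deposit: Bank 1 lends 592·0.7200 = 426.2400, Bank 2 lends 592·0.7200² = 306.8928, and so on.
Summing a geometric series: total = 592·[0.7200·(1 − 0.7200^8) / (1 − 0.7200)] ≈ 1412.3456 billion.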